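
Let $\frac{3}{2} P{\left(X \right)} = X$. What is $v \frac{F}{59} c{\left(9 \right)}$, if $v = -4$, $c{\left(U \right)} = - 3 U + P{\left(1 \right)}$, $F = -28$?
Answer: $- \frac{8848}{177} \approx -49.989$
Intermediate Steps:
$P{\left(X \right)} = \frac{2 X}{3}$
$c{\left(U \right)} = \frac{2}{3} - 3 U$ ($c{\left(U \right)} = - 3 U + \frac{2}{3} \cdot 1 = - 3 U + \frac{2}{3} = \frac{2}{3} - 3 U$)
$v \frac{F}{59} c{\left(9 \right)} = - 4 \left(- \frac{28}{59}\right) \left(\frac{2}{3} - 27\right) = - 4 \left(\left(-28\right) \frac{1}{59}\right) \left(\frac{2}{3} - 27\right) = \left(-4\right) \left(- \frac{28}{59}\right) \left(- \frac{79}{3}\right) = \frac{112}{59} \left(- \frac{79}{3}\right) = - \frac{8848}{177}$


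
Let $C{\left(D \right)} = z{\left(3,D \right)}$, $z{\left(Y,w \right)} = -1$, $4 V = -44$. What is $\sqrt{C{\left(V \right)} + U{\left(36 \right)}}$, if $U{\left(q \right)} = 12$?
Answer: $\sqrt{11} \approx 3.3166$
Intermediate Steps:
$V = -11$ ($V = \frac{1}{4} \left(-44\right) = -11$)
$C{\left(D \right)} = -1$
$\sqrt{C{\left(V \right)} + U{\left(36 \right)}} = \sqrt{-1 + 12} = \sqrt{11}$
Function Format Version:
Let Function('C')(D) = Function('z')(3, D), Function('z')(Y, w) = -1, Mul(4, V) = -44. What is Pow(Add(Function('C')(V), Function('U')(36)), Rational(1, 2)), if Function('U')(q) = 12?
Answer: Pow(11, Rational(1, 2)) ≈ 3.3166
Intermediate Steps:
V = -11 (V = Mul(Rational(1, 4), -44) = -11)
Function('C')(D) = -1
Pow(Add(Function('C')(V), Function('U')(36)), Rational(1, 2)) = Pow(Add(-1, 12), Rational(1, 2)) = Pow(11, Rational(1, 2))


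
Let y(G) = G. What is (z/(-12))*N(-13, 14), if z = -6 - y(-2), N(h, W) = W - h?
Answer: 9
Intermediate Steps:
z = -4 (z = -6 - 1*(-2) = -6 + 2 = -4)
(z/(-12))*N(-13, 14) = (-4/(-12))*(14 - 1*(-13)) = (-4*(-1/12))*(14 + 13) = (1/3)*27 = 9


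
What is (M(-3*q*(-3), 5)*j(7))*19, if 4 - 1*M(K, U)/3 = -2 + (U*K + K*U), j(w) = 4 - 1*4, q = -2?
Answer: 0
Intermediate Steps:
j(w) = 0 (j(w) = 4 - 4 = 0)
M(K, U) = 18 - 6*K*U (M(K, U) = 12 - 3*(-2 + (U*K + K*U)) = 12 - 3*(-2 + (K*U + K*U)) = 12 - 3*(-2 + 2*K*U) = 12 + (6 - 6*K*U) = 18 - 6*K*U)
(M(-3*q*(-3), 5)*j(7))*19 = ((18 - 6*-3*(-2)*(-3)*5)*0)*19 = ((18 - 6*6*(-3)*5)*0)*19 = ((18 - 6*(-18)*5)*0)*19 = ((18 + 540)*0)*19 = (558*0)*19 = 0*19 = 0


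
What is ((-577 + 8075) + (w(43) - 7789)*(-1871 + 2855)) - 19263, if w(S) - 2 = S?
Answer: -7631861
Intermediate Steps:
w(S) = 2 + S
((-577 + 8075) + (w(43) - 7789)*(-1871 + 2855)) - 19263 = ((-577 + 8075) + ((2 + 43) - 7789)*(-1871 + 2855)) - 19263 = (7498 + (45 - 7789)*984) - 19263 = (7498 - 7744*984) - 19263 = (7498 - 7620096) - 19263 = -7612598 - 19263 = -7631861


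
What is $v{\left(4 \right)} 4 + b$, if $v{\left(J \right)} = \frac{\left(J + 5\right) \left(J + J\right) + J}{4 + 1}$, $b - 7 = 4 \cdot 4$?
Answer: $\frac{419}{5} \approx 83.8$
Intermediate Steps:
$b = 23$ ($b = 7 + 4 \cdot 4 = 7 + 16 = 23$)
$v{\left(J \right)} = \frac{J}{5} + \frac{2 J \left(5 + J\right)}{5}$ ($v{\left(J \right)} = \frac{\left(5 + J\right) 2 J + J}{5} = \left(2 J \left(5 + J\right) + J\right) \frac{1}{5} = \left(J + 2 J \left(5 + J\right)\right) \frac{1}{5} = \frac{J}{5} + \frac{2 J \left(5 + J\right)}{5}$)
$v{\left(4 \right)} 4 + b = \frac{1}{5} \cdot 4 \left(11 + 2 \cdot 4\right) 4 + 23 = \frac{1}{5} \cdot 4 \left(11 + 8\right) 4 + 23 = \frac{1}{5} \cdot 4 \cdot 19 \cdot 4 + 23 = \frac{76}{5} \cdot 4 + 23 = \frac{304}{5} + 23 = \frac{419}{5}$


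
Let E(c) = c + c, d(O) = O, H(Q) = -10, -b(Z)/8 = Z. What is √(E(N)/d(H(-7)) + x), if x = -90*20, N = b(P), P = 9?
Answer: 12*I*√310/5 ≈ 42.256*I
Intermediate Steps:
b(Z) = -8*Z
N = -72 (N = -8*9 = -72)
E(c) = 2*c
x = -1800
√(E(N)/d(H(-7)) + x) = √((2*(-72))/(-10) - 1800) = √(-144*(-⅒) - 1800) = √(72/5 - 1800) = √(-8928/5) = 12*I*√310/5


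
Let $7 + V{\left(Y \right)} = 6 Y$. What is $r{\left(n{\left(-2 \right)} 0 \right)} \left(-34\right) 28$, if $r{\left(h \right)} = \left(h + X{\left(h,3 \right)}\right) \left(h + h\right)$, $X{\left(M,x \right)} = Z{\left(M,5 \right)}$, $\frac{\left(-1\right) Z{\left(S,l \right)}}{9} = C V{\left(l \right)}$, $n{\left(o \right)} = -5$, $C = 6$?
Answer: $0$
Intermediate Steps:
$V{\left(Y \right)} = -7 + 6 Y$
$Z{\left(S,l \right)} = 378 - 324 l$ ($Z{\left(S,l \right)} = - 9 \cdot 6 \left(-7 + 6 l\right) = - 9 \left(-42 + 36 l\right) = 378 - 324 l$)
$X{\left(M,x \right)} = -1242$ ($X{\left(M,x \right)} = 378 - 1620 = -1242$)
$r{\left(h \right)} = 2 h \left(-1242 + h\right)$ ($r{\left(h \right)} = \left(h - 1242\right) \left(h + h\right) = \left(-1242 + h\right) 2 h = 2 h \left(-1242 + h\right)$)
$r{\left(n{\left(-2 \right)} 0 \right)} \left(-34\right) 28 = 2 \left(\left(-5\right) 0\right) \left(-1242 - 0\right) \left(-34\right) 28 = 2 \cdot 0 \left(-1242 + 0\right) \left(-34\right) 28 = 2 \cdot 0 \left(-1242\right) \left(-34\right) 28 = 0 \left(-34\right) 28 = 0 \cdot 28 = 0$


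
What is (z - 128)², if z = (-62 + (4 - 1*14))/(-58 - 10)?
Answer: 4656964/289 ≈ 16114.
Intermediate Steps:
z = 18/17 (z = (-62 + (4 - 14))/(-68) = (-62 - 10)*(-1/68) = -72*(-1/68) = 18/17 ≈ 1.0588)
(z - 128)² = (18/17 - 128)² = (-2158/17)² = 4656964/289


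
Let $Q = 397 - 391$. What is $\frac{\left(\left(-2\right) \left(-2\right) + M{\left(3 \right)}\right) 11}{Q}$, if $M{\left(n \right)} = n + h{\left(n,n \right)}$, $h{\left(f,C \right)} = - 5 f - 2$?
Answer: $- \frac{55}{3} \approx -18.333$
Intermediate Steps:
$h{\left(f,C \right)} = -2 - 5 f$
$M{\left(n \right)} = -2 - 4 n$ ($M{\left(n \right)} = n - \left(2 + 5 n\right) = -2 - 4 n$)
$Q = 6$
$\frac{\left(\left(-2\right) \left(-2\right) + M{\left(3 \right)}\right) 11}{Q} = \frac{\left(\left(-2\right) \left(-2\right) - 14\right) 11}{6} = \left(4 - 14\right) 11 \cdot \frac{1}{6} = \left(-10\right) 11 \cdot \frac{1}{6} = \left(-110\right) \frac{1}{6} = - \frac{55}{3}$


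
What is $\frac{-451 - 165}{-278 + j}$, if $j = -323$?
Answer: $\frac{616}{601} \approx 1.025$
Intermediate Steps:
$\frac{-451 - 165}{-278 + j} = \frac{-451 - 165}{-278 - 323} = - \frac{616}{-601} = \left(-616\right) \left(- \frac{1}{601}\right) = \frac{616}{601}$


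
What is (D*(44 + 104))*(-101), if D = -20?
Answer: 298960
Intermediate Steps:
(D*(44 + 104))*(-101) = -20*(44 + 104)*(-101) = -20*148*(-101) = -2960*(-101) = 298960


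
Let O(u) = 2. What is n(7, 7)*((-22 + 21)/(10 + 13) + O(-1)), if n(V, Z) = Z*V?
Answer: 2205/23 ≈ 95.870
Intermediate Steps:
n(V, Z) = V*Z
n(7, 7)*((-22 + 21)/(10 + 13) + O(-1)) = (7*7)*((-22 + 21)/(10 + 13) + 2) = 49*(-1/23 + 2) = 49*(45/23) = 2205/23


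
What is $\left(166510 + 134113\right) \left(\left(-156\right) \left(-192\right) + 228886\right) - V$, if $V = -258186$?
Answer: $77812914260$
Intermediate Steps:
$\left(166510 + 134113\right) \left(\left(-156\right) \left(-192\right) + 228886\right) - V = \left(166510 + 134113\right) \left(\left(-156\right) \left(-192\right) + 228886\right) - -258186 = 300623 \left(29952 + 228886\right) + 258186 = 300623 \cdot 258838 + 258186 = 77812656074 + 258186 = 77812914260$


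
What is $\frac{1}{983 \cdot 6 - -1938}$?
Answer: $\frac{1}{7836} \approx 0.00012762$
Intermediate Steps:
$\frac{1}{983 \cdot 6 - -1938} = \frac{1}{5898 + 1938} = \frac{1}{7836}$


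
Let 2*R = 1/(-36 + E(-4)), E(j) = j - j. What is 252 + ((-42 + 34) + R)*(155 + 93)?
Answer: -15619/9 ≈ -1735.4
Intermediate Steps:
E(j) = 0
R = -1/72 (R = 1/(2*(-36 + 0)) = (½)/(-36) = (½)*(-1/36) = -1/72 ≈ -0.013889)
252 + ((-42 + 34) + R)*(155 + 93) = 252 + ((-42 + 34) - 1/72)*(155 + 93) = 252 + (-8 - 1/72)*248 = 252 - 577/72*248 = 252 - 17887/9 = -15619/9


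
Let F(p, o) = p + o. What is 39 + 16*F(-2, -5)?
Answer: -73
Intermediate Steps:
F(p, o) = o + p
39 + 16*F(-2, -5) = 39 + 16*(-5 - 2) = 39 + 16*(-7) = 39 - 112 = -73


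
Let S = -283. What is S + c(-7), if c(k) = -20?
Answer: -303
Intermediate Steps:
S + c(-7) = -283 - 20 = -303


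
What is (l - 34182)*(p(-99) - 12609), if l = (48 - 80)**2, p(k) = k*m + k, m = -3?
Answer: 411523938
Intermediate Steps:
p(k) = -2*k (p(k) = k*(-3) + k = -3*k + k = -2*k)
l = 1024 (l = (-32)**2 = 1024)
(l - 34182)*(p(-99) - 12609) = (1024 - 34182)*(-2*(-99) - 12609) = -33158*(198 - 12609) = -33158*(-12411) = 411523938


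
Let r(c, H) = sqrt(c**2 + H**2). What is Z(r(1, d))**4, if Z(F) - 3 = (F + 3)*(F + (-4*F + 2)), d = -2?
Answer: 114241 + 47208*sqrt(5) ≈ 2.1980e+5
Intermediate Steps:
r(c, H) = sqrt(H**2 + c**2)
Z(F) = 3 + (2 - 3*F)*(3 + F) (Z(F) = 3 + (F + 3)*(F + (-4*F + 2)) = 3 + (3 + F)*(F + (2 - 4*F)) = 3 + (3 + F)*(2 - 3*F) = 3 + (2 - 3*F)*(3 + F))
Z(r(1, d))**4 = (9 - 7*sqrt((-2)**2 + 1**2) - 3*(sqrt((-2)**2 + 1**2))**2)**4 = (9 - 7*sqrt(4 + 1) - 3*(sqrt(4 + 1))**2)**4 = (9 - 7*sqrt(5) - 3*(sqrt(5))**2)**4 = (9 - 7*sqrt(5) - 3*5)**4 = (9 - 7*sqrt(5) - 15)**4 = (-6 - 7*sqrt(5))**4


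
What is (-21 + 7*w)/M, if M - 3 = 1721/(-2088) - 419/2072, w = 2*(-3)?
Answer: -17034948/533639 ≈ -31.922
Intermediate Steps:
w = -6
M = 533639/270396 (M = 3 + (1721/(-2088) - 419/2072) = 3 + (1721*(-1/2088) - 419*1/2072) = 3 + (-1721/2088 - 419/2072) = 3 - 277549/270396 = 533639/270396 ≈ 1.9735)
(-21 + 7*w)/M = (-21 + 7*(-6))/(533639/270396) = (-21 - 42)*(270396/533639) = -63*270396/533639 = -17034948/533639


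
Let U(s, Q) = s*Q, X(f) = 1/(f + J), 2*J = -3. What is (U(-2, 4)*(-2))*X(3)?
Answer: 32/3 ≈ 10.667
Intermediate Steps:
J = -3/2 (J = (½)*(-3) = -3/2 ≈ -1.5000)
X(f) = 1/(-3/2 + f) (X(f) = 1/(f - 3/2) = 1/(-3/2 + f))
U(s, Q) = Q*s
(U(-2, 4)*(-2))*X(3) = ((4*(-2))*(-2))*(2/(-3 + 2*3)) = (-8*(-2))*(2/(-3 + 6)) = 16*(2/3) = 16*(2*(⅓)) = 16*(⅔) = 32/3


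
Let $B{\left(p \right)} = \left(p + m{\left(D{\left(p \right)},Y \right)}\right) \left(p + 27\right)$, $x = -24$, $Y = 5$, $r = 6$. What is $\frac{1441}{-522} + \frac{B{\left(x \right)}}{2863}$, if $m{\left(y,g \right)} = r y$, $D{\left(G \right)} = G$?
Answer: $- \frac{626953}{213498} \approx -2.9366$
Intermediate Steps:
$m{\left(y,g \right)} = 6 y$
$B{\left(p \right)} = 7 p \left(27 + p\right)$ ($B{\left(p \right)} = \left(p + 6 p\right) \left(p + 27\right) = 7 p \left(27 + p\right)$)
$\frac{1441}{-522} + \frac{B{\left(x \right)}}{2863} = \frac{1441}{-522} + \frac{7 \left(-24\right) \left(27 - 24\right)}{2863} = 1441 \left(- \frac{1}{522}\right) + 7 \left(-24\right) 3 \cdot \frac{1}{2863} = - \frac{1441}{522} - \frac{72}{409} = - \frac{626953}{213498}$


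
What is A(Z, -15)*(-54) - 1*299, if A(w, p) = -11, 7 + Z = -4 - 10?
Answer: 295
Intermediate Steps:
Z = -21 (Z = -7 + (-4 - 10) = -7 - 14 = -21)
A(Z, -15)*(-54) - 1*299 = -11*(-54) - 1*299 = 594 - 299 = 295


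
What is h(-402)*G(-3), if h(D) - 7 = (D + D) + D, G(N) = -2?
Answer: 2398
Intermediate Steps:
h(D) = 7 + 3*D (h(D) = 7 + ((D + D) + D) = 7 + (2*D + D) = 7 + 3*D)
h(-402)*G(-3) = (7 + 3*(-402))*(-2) = (7 - 1206)*(-2) = -1199*(-2) = 2398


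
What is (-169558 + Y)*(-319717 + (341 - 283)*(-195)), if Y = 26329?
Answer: 47412666183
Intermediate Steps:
(-169558 + Y)*(-319717 + (341 - 283)*(-195)) = (-169558 + 26329)*(-319717 + (341 - 283)*(-195)) = -143229*(-319717 + 58*(-195)) = -143229*(-319717 - 11310) = -143229*(-331027) = 47412666183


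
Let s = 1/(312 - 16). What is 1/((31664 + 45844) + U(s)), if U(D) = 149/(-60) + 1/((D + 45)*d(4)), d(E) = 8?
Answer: 799260/61947061471 ≈ 1.2902e-5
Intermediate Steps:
s = 1/296 ≈ 0.0033784
U(D) = -149/60 + 1/(8*(45 + D)) (U(D) = 149/(-60) + 1/((D + 45)*8) = 149*(-1/60) + (⅛)/(45 + D) = -149/60 + 1/(8*(45 + D)))
1/((31664 + 45844) + U(s)) = 1/((31664 + 45844) + (-13395 - 298*1/296)/(120*(45 + 1/296))) = 1/(77508 + (-13395 - 149/148)/(120*(13321/296))) = 1/(77508 + (1/120)*(296/13321)*(-1982609/148)) = 1/(77508 - 1982609/799260) = 1/(61947061471/799260) = 799260/61947061471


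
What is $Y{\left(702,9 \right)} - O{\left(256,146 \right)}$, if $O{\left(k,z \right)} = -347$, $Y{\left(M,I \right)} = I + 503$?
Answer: $859$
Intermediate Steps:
$Y{\left(M,I \right)} = 503 + I$
$Y{\left(702,9 \right)} - O{\left(256,146 \right)} = \left(503 + 9\right) - -347 = 512 + 347 = 859$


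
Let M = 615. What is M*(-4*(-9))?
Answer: 22140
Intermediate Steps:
M*(-4*(-9)) = 615*(-4*(-9)) = 615*36 = 22140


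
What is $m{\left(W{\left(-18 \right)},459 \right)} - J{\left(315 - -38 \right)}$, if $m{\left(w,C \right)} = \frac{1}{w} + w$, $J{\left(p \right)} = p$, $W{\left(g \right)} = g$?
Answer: $- \frac{6679}{18} \approx -371.06$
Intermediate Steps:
$m{\left(w,C \right)} = w + \frac{1}{w}$
$m{\left(W{\left(-18 \right)},459 \right)} - J{\left(315 - -38 \right)} = \left(-18 + \frac{1}{-18}\right) - \left(315 - -38\right) = \left(-18 - \frac{1}{18}\right) - \left(315 + 38\right) = - \frac{325}{18} - 353 = - \frac{6679}{18}$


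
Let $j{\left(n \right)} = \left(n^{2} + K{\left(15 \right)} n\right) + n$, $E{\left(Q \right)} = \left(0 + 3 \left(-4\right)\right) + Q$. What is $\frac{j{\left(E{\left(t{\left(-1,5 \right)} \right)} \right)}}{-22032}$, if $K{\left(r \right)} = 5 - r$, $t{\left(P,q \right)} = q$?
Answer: $- \frac{7}{1377} \approx -0.0050835$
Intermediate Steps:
$E{\left(Q \right)} = -12 + Q$ ($E{\left(Q \right)} = \left(0 - 12\right) + Q = -12 + Q$)
$j{\left(n \right)} = n^{2} - 9 n$ ($j{\left(n \right)} = \left(n^{2} + \left(5 - 15\right) n\right) + n = \left(n^{2} - 10 n\right) + n = n^{2} - 9 n$)
$\frac{j{\left(E{\left(t{\left(-1,5 \right)} \right)} \right)}}{-22032} = \frac{\left(-12 + 5\right) \left(-9 + \left(-12 + 5\right)\right)}{-22032} = - 7 \left(-9 - 7\right) \left(- \frac{1}{22032}\right) = \left(-7\right) \left(-16\right) \left(- \frac{1}{22032}\right) = 112 \left(- \frac{1}{22032}\right) = - \frac{7}{1377}$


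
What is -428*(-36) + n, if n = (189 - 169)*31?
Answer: 16028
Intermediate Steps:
n = 620 (n = 20*31 = 620)
-428*(-36) + n = -428*(-36) + 620 = 15408 + 620 = 16028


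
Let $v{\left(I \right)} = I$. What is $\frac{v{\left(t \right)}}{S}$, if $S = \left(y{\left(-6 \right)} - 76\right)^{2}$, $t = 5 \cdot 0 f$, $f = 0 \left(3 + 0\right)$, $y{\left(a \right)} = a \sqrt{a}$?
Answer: $0$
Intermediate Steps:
$y{\left(a \right)} = a^{\frac{3}{2}}$
$f = 0$ ($f = 0 \cdot 3 = 0$)
$t = 0$ ($t = 5 \cdot 0 \cdot 0 = 0 \cdot 0 = 0$)
$S = \left(-76 - 6 i \sqrt{6}\right)^{2}$ ($S = \left(\left(-6\right)^{\frac{3}{2}} - 76\right)^{2} = \left(- 6 i \sqrt{6} - 76\right)^{2} = \left(-76 - 6 i \sqrt{6}\right)^{2} \approx 5560.0 + 2233.9 i$)
$\frac{v{\left(t \right)}}{S} = \frac{0}{5560 + 912 i \sqrt{6}} = 0$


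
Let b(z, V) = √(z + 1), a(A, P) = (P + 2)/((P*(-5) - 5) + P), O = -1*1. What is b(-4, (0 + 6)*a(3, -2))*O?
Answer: -I*√3 ≈ -1.732*I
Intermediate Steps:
O = -1
a(A, P) = (2 + P)/(-5 - 4*P) (a(A, P) = (2 + P)/((-5*P - 5) + P) = (2 + P)/((-5 - 5*P) + P) = (2 + P)/(-5 - 4*P))
b(z, V) = √(1 + z)
b(-4, (0 + 6)*a(3, -2))*O = √(1 - 4)*(-1) = √(-3)*(-1) = (I*√3)*(-1) = -I*√3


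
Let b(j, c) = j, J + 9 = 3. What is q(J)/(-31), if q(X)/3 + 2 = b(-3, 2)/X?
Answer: 9/62 ≈ 0.14516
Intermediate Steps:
J = -6 (J = -9 + 3 = -6)
q(X) = -6 - 9/X (q(X) = -6 + 3*(-3/X) = -6 - 9/X)
q(J)/(-31) = (-6 - 9/(-6))/(-31) = (-6 - 9*(-⅙))*(-1/31) = (-6 + 3/2)*(-1/31) = -9/2*(-1/31) = 9/62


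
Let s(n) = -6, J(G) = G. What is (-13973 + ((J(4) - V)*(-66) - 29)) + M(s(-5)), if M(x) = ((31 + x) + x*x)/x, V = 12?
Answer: -80905/6 ≈ -13484.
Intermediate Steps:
M(x) = (31 + x + x²)/x (M(x) = ((31 + x) + x²)/x = (31 + x + x²)/x)
(-13973 + ((J(4) - V)*(-66) - 29)) + M(s(-5)) = (-13973 + ((4 - 1*12)*(-66) - 29)) + (1 - 6 + 31/(-6)) = (-13973 + ((4 - 12)*(-66) - 29)) + (1 - 6 + 31*(-⅙)) = (-13973 + (-8*(-66) - 29)) + (1 - 6 - 31/6) = (-13973 + (528 - 29)) - 61/6 = (-13973 + 499) - 61/6 = -13474 - 61/6 = -80905/6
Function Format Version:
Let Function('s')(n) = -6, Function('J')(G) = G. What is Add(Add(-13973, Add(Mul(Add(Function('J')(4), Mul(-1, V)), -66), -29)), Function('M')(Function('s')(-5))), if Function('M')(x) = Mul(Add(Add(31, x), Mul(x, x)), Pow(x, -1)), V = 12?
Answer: Rational(-80905, 6) ≈ -13484.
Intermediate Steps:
Function('M')(x) = Mul(Pow(x, -1), Add(31, x, Pow(x, 2))) (Function('M')(x) = Mul(Add(Add(31, x), Pow(x, 2)), Pow(x, -1)) = Mul(Add(31, x, Pow(x, 2)), Pow(x, -1)) = Mul(Pow(x, -1), Add(31, x, Pow(x, 2))))
Add(Add(-13973, Add(Mul(Add(Function('J')(4), Mul(-1, V)), -66), -29)), Function('M')(Function('s')(-5))) = Add(Add(-13973, Add(Mul(Add(4, Mul(-1, 12)), -66), -29)), Add(1, -6, Mul(31, Pow(-6, -1)))) = Add(Add(-13973, Add(Mul(Add(4, -12), -66), -29)), Add(1, -6, Mul(31, Rational(-1, 6)))) = Add(Add(-13973, Add(Mul(-8, -66), -29)), Add(1, -6, Rational(-31, 6))) = Add(Add(-13973, Add(528, -29)), Rational(-61, 6)) = Add(Add(-13973, 499), Rational(-61, 6)) = Add(-13474, Rational(-61, 6)) = Rational(-80905, 6)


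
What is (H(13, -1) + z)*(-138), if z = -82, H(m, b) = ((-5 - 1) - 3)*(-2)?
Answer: 8832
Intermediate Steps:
H(m, b) = 18 (H(m, b) = (-6 - 3)*(-2) = -9*(-2) = 18)
(H(13, -1) + z)*(-138) = (18 - 82)*(-138) = -64*(-138) = 8832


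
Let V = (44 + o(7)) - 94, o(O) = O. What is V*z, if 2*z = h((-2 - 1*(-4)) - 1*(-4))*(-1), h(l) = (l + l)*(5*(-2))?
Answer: -2580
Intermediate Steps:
V = -43 (V = (44 + 7) - 94 = 51 - 94 = -43)
h(l) = -20*l (h(l) = (2*l)*(-10) = -20*l)
z = 60 (z = (-20*((-2 - 1*(-4)) - 1*(-4))*(-1))/2 = (-20*((-2 + 4) + 4)*(-1))/2 = (-20*(2 + 4)*(-1))/2 = (-20*6*(-1))/2 = (-120*(-1))/2 = (1/2)*120 = 60)
V*z = -43*60 = -2580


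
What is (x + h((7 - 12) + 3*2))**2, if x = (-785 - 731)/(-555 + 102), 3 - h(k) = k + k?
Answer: 3876961/205209 ≈ 18.893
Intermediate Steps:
h(k) = 3 - 2*k (h(k) = 3 - (k + k) = 3 - 2*k)
x = 1516/453 (x = -1516/(-453) = -1516*(-1/453) = 1516/453 ≈ 3.3466)
(x + h((7 - 12) + 3*2))**2 = (1516/453 + (3 - 2*((7 - 12) + 3*2)))**2 = (1516/453 + (3 - 2*(-5 + 6)))**2 = (1516/453 + (3 - 2*1))**2 = (1516/453 + (3 - 2))**2 = (1516/453 + 1)**2 = (1969/453)**2 = 3876961/205209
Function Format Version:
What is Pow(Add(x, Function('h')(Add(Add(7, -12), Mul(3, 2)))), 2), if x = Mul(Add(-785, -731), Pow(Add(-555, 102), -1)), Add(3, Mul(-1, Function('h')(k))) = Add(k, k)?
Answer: Rational(3876961, 205209) ≈ 18.893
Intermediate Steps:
Function('h')(k) = Add(3, Mul(-2, k)) (Function('h')(k) = Add(3, Mul(-1, Add(k, k))) = Add(3, Mul(-1, Mul(2, k))) = Add(3, Mul(-2, k)))
x = Rational(1516, 453) (x = Mul(-1516, Pow(-453, -1)) = Mul(-1516, Rational(-1, 453)) = Rational(1516, 453) ≈ 3.3466)
Pow(Add(x, Function('h')(Add(Add(7, -12), Mul(3, 2)))), 2) = Pow(Add(Rational(1516, 453), Add(3, Mul(-2, Add(Add(7, -12), Mul(3, 2))))), 2) = Pow(Add(Rational(1516, 453), Add(3, Mul(-2, Add(-5, 6)))), 2) = Pow(Add(Rational(1516, 453), Add(3, Mul(-2, 1))), 2) = Pow(Add(Rational(1516, 453), Add(3, -2)), 2) = Pow(Add(Rational(1516, 453), 1), 2) = Pow(Rational(1969, 453), 2) = Rational(3876961, 205209)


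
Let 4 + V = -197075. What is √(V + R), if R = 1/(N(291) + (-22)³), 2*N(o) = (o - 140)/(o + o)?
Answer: 7*I*√617839589907360867/12394121 ≈ 443.94*I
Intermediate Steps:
V = -197079 (V = -4 - 197075 = -197079)
N(o) = (-140 + o)/(4*o) (N(o) = ((o - 140)/(o + o))/2 = ((-140 + o)/((2*o)))/2 = ((-140 + o)*(1/(2*o)))/2 = ((-140 + o)/(2*o))/2 = (-140 + o)/(4*o))
R = -1164/12394121 (R = 1/((¼)*(-140 + 291)/291 + (-22)³) = 1/((¼)*(1/291)*151 - 10648) = 1/(151/1164 - 10648) = 1/(-12394121/1164) = -1164/12394121 ≈ -9.3915e-5)
√(V + R) = √(-197079 - 1164/12394121) = √(-2442620973723/12394121) = 7*I*√617839589907360867/12394121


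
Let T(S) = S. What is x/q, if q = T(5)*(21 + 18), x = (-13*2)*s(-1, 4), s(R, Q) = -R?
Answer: -2/15 ≈ -0.13333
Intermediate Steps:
x = -26 (x = (-13*2)*(-1*(-1)) = -26*1 = -26)
q = 195 (q = 5*(21 + 18) = 5*39 = 195)
x/q = -26/195 = -26*1/195 = -2/15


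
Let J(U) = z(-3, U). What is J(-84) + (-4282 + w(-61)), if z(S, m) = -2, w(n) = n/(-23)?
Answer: -98471/23 ≈ -4281.3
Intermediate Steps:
w(n) = -n/23 (w(n) = n*(-1/23) = -n/23)
J(U) = -2
J(-84) + (-4282 + w(-61)) = -2 + (-4282 - 1/23*(-61)) = -2 + (-4282 + 61/23) = -2 - 98425/23 = -98471/23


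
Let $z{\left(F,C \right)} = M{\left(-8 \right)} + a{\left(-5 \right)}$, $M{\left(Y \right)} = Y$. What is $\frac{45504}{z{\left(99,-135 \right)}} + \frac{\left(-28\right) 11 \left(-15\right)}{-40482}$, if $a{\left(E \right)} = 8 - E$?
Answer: $\frac{307011638}{33735} \approx 9100.7$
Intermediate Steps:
$z{\left(F,C \right)} = 5$ ($z{\left(F,C \right)} = -8 + \left(8 - -5\right) = -8 + \left(8 + 5\right) = -8 + 13 = 5$)
$\frac{45504}{z{\left(99,-135 \right)}} + \frac{\left(-28\right) 11 \left(-15\right)}{-40482} = \frac{45504}{5} + \frac{\left(-28\right) 11 \left(-15\right)}{-40482} = 45504 \cdot \frac{1}{5} + \left(-308\right) \left(-15\right) \left(- \frac{1}{40482}\right) = \frac{45504}{5} + 4620 \left(- \frac{1}{40482}\right) = \frac{45504}{5} - \frac{770}{6747} = \frac{307011638}{33735}$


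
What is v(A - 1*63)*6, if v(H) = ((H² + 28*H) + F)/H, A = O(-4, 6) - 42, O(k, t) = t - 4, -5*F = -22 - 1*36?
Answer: -232098/515 ≈ -450.68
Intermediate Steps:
F = 58/5 (F = -(-22 - 1*36)/5 = -(-22 - 36)/5 = -⅕*(-58) = 58/5 ≈ 11.600)
O(k, t) = -4 + t
A = -40 (A = (-4 + 6) - 42 = 2 - 42 = -40)
v(H) = (58/5 + H² + 28*H)/H (v(H) = ((H² + 28*H) + 58/5)/H = (58/5 + H² + 28*H)/H)
v(A - 1*63)*6 = (28 + (-40 - 1*63) + 58/(5*(-40 - 1*63)))*6 = (28 + (-40 - 63) + 58/(5*(-40 - 63)))*6 = (28 - 103 + (58/5)/(-103))*6 = (28 - 103 + (58/5)*(-1/103))*6 = (28 - 103 - 58/515)*6 = -38683/515*6 = -232098/515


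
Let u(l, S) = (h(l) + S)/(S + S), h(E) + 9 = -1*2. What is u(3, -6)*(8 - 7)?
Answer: 17/12 ≈ 1.4167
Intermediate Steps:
h(E) = -11 (h(E) = -9 - 1*2 = -9 - 2 = -11)
u(l, S) = (-11 + S)/(2*S) (u(l, S) = (-11 + S)/(S + S) = (-11 + S)/((2*S)) = (-11 + S)*(1/(2*S)) = (-11 + S)/(2*S))
u(3, -6)*(8 - 7) = ((½)*(-11 - 6)/(-6))*(8 - 7) = ((½)*(-⅙)*(-17))*1 = (17/12)*1 = 17/12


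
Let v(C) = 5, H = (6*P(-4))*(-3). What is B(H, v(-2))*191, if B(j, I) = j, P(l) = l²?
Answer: -55008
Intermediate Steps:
H = -288 (H = (6*(-4)²)*(-3) = (6*16)*(-3) = 96*(-3) = -288)
B(H, v(-2))*191 = -288*191 = -55008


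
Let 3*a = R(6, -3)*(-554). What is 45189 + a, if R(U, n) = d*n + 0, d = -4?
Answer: 42973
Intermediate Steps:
R(U, n) = -4*n (R(U, n) = -4*n + 0 = -4*n)
a = -2216 (a = (-4*(-3)*(-554))/3 = (12*(-554))/3 = (⅓)*(-6648) = -2216)
45189 + a = 45189 - 2216 = 42973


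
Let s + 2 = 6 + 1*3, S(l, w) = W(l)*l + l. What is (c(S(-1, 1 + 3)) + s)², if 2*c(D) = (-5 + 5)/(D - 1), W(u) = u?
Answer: 49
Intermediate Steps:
S(l, w) = l + l² (S(l, w) = l*l + l = l² + l = l + l²)
s = 7 (s = -2 + (6 + 1*3) = -2 + (6 + 3) = -2 + 9 = 7)
c(D) = 0 (c(D) = ((-5 + 5)/(D - 1))/2 = (0/(-1 + D))/2 = (½)*0 = 0)
(c(S(-1, 1 + 3)) + s)² = (0 + 7)² = 7² = 49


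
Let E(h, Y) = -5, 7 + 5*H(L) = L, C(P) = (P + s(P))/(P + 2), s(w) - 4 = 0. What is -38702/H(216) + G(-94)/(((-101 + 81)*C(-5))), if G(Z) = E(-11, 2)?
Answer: -773413/836 ≈ -925.13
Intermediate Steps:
s(w) = 4 (s(w) = 4 + 0 = 4)
C(P) = (4 + P)/(2 + P) (C(P) = (P + 4)/(P + 2) = (4 + P)/(2 + P))
H(L) = -7/5 + L/5
G(Z) = -5
-38702/H(216) + G(-94)/(((-101 + 81)*C(-5))) = -38702/(-7/5 + (⅕)*216) - 5*(2 - 5)/((-101 + 81)*(4 - 5)) = -38702/(-7/5 + 216/5) - 5/((-20*(-1)/(-3))) = -38702/209/5 - 5/((-(-20)*(-1)/3)) = -38702*5/209 - 5/((-20*⅓)) = -193510/209 - 5/(-20/3) = -193510/209 - 5*(-3/20) = -193510/209 + ¾ = -773413/836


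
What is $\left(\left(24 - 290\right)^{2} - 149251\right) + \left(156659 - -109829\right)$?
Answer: $187993$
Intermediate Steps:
$\left(\left(24 - 290\right)^{2} - 149251\right) + \left(156659 - -109829\right) = \left(\left(-266\right)^{2} - 149251\right) + \left(156659 + 109829\right) = \left(70756 - 149251\right) + 266488 = -78495 + 266488 = 187993$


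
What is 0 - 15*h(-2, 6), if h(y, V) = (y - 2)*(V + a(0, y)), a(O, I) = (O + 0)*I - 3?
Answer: 180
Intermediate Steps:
a(O, I) = -3 + I*O (a(O, I) = O*I - 3 = I*O - 3 = -3 + I*O)
h(y, V) = (-3 + V)*(-2 + y) (h(y, V) = (y - 2)*(V + (-3 + y*0)) = (-2 + y)*(V + (-3 + 0)) = (-2 + y)*(V - 3) = (-2 + y)*(-3 + V) = (-3 + V)*(-2 + y))
0 - 15*h(-2, 6) = 0 - 15*(6 - 3*(-2) - 2*6 + 6*(-2)) = 0 - 15*(6 + 6 - 12 - 12) = 0 - 15*(-12) = 0 + 180 = 180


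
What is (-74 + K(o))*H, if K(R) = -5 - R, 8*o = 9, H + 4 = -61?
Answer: 41665/8 ≈ 5208.1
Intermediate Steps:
H = -65 (H = -4 - 61 = -65)
o = 9/8 (o = (1/8)*9 = 9/8 ≈ 1.1250)
(-74 + K(o))*H = (-74 + (-5 - 1*9/8))*(-65) = (-74 + (-5 - 9/8))*(-65) = (-74 - 49/8)*(-65) = -641/8*(-65) = 41665/8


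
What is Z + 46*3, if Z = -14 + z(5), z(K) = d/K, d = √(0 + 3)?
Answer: 124 + √3/5 ≈ 124.35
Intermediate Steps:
d = √3 ≈ 1.7320
z(K) = √3/K
Z = -14 + √3/5 ≈ -13.654
Z + 46*3 = (-14 + √3/5) + 46*3 = (-14 + √3/5) + 138 = 124 + √3/5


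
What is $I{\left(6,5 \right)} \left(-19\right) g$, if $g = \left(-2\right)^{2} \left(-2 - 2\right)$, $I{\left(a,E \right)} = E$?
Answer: $1520$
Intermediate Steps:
$g = -16$ ($g = 4 \left(-4\right) = -16$)
$I{\left(6,5 \right)} \left(-19\right) g = 5 \left(-19\right) \left(-16\right) = \left(-95\right) \left(-16\right) = 1520$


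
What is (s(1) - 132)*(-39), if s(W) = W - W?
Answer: 5148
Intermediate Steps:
s(W) = 0
(s(1) - 132)*(-39) = (0 - 132)*(-39) = -132*(-39) = 5148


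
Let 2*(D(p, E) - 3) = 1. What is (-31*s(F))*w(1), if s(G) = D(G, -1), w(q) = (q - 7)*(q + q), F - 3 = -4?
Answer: 1302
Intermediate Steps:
F = -1 (F = 3 - 4 = -1)
w(q) = 2*q*(-7 + q) (w(q) = (-7 + q)*(2*q) = 2*q*(-7 + q))
D(p, E) = 7/2 (D(p, E) = 3 + (½)*1 = 3 + ½ = 7/2)
s(G) = 7/2
(-31*s(F))*w(1) = (-31*7/2)*(2*1*(-7 + 1)) = -217*(-6) = -217/2*(-12) = 1302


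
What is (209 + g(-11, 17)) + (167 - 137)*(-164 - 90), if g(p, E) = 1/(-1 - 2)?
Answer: -22234/3 ≈ -7411.3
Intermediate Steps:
g(p, E) = -⅓ (g(p, E) = 1/(-3) = -⅓)
(209 + g(-11, 17)) + (167 - 137)*(-164 - 90) = (209 - ⅓) + (167 - 137)*(-164 - 90) = 626/3 + 30*(-254) = 626/3 - 7620 = -22234/3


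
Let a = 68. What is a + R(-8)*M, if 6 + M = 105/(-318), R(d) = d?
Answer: 6288/53 ≈ 118.64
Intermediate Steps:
M = -671/106 (M = -6 + 105/(-318) = -6 + 105*(-1/318) = -6 - 35/106 = -671/106 ≈ -6.3302)
a + R(-8)*M = 68 - 8*(-671/106) = 68 + 2684/53 = 6288/53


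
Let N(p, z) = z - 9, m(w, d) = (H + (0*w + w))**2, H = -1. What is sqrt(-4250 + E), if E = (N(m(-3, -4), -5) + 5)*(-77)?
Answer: I*sqrt(3557) ≈ 59.641*I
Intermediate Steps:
m(w, d) = (-1 + w)**2 (m(w, d) = (-1 + (0*w + w))**2 = (-1 + (0 + w))**2 = (-1 + w)**2)
N(p, z) = -9 + z
E = 693 (E = ((-9 - 5) + 5)*(-77) = (-14 + 5)*(-77) = -9*(-77) = 693)
sqrt(-4250 + E) = sqrt(-4250 + 693) = sqrt(-3557) = I*sqrt(3557)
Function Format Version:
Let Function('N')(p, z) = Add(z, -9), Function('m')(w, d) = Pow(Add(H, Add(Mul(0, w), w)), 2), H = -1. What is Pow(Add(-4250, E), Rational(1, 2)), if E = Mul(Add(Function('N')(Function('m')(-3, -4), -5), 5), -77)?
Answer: Mul(I, Pow(3557, Rational(1, 2))) ≈ Mul(59.641, I)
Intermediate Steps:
Function('m')(w, d) = Pow(Add(-1, w), 2) (Function('m')(w, d) = Pow(Add(-1, Add(Mul(0, w), w)), 2) = Pow(Add(-1, Add(0, w)), 2) = Pow(Add(-1, w), 2))
Function('N')(p, z) = Add(-9, z)
E = 693 (E = Mul(Add(Add(-9, -5), 5), -77) = Mul(Add(-14, 5), -77) = Mul(-9, -77) = 693)
Pow(Add(-4250, E), Rational(1, 2)) = Pow(Add(-4250, 693), Rational(1, 2)) = Pow(-3557, Rational(1, 2)) = Mul(I, Pow(3557, Rational(1, 2)))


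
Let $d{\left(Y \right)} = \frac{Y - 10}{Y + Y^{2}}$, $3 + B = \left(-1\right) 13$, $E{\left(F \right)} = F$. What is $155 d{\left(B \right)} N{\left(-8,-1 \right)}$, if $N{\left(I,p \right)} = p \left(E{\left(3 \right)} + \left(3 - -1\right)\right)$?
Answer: $\frac{2821}{24} \approx 117.54$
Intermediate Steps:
$B = -16$ ($B = -3 - 13 = -16$)
$N{\left(I,p \right)} = 7 p$ ($N{\left(I,p \right)} = p \left(3 + \left(3 - -1\right)\right) = p \left(3 + \left(3 + 1\right)\right) = p \left(3 + 4\right) = p 7 = 7 p$)
$d{\left(Y \right)} = \frac{-10 + Y}{Y + Y^{2}}$
$155 d{\left(B \right)} N{\left(-8,-1 \right)} = 155 \frac{-10 - 16}{\left(-16\right) \left(1 - 16\right)} 7 \left(-1\right) = 155 \left(\left(- \frac{1}{16}\right) \frac{1}{-15} \left(-26\right)\right) \left(-7\right) = 155 \left(\left(- \frac{1}{16}\right) \left(- \frac{1}{15}\right) \left(-26\right)\right) \left(-7\right) = 155 \left(- \frac{13}{120}\right) \left(-7\right) = \left(- \frac{403}{24}\right) \left(-7\right) = \frac{2821}{24}$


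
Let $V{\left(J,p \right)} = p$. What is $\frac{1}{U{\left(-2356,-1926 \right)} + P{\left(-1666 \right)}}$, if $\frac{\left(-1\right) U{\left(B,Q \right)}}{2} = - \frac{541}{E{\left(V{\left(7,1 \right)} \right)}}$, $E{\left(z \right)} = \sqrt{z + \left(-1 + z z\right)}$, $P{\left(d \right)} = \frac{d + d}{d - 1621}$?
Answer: $\frac{3287}{3559866} \approx 0.00092335$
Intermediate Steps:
$P{\left(d \right)} = \frac{2 d}{-1621 + d}$
$E{\left(z \right)} = \sqrt{-1 + z + z^{2}}$ ($E{\left(z \right)} = \sqrt{z + \left(-1 + z^{2}\right)} = \sqrt{-1 + z + z^{2}}$)
$U{\left(B,Q \right)} = 1082$ ($U{\left(B,Q \right)} = - 2 \left(- \frac{541}{\sqrt{-1 + 1 + 1^{2}}}\right) = - 2 \left(- \frac{541}{\sqrt{-1 + 1 + 1}}\right) = - 2 \left(- \frac{541}{\sqrt{1}}\right) = - 2 \left(- \frac{541}{1}\right) = - 2 \left(\left(-541\right) 1\right) = \left(-2\right) \left(-541\right) = 1082$)
$\frac{1}{U{\left(-2356,-1926 \right)} + P{\left(-1666 \right)}} = \frac{1}{1082 + 2 \left(-1666\right) \frac{1}{-1621 - 1666}} = \frac{1}{1082 + 2 \left(-1666\right) \frac{1}{-3287}} = \frac{1}{1082 + 2 \left(-1666\right) \left(- \frac{1}{3287}\right)} = \frac{1}{1082 + \frac{3332}{3287}} = \frac{1}{\frac{3559866}{3287}} = \frac{3287}{3559866}$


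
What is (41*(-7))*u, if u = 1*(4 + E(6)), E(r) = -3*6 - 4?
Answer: 5166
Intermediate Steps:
E(r) = -22 (E(r) = -18 - 4 = -22)
u = -18 (u = 1*(4 - 22) = 1*(-18) = -18)
(41*(-7))*u = (41*(-7))*(-18) = -287*(-18) = 5166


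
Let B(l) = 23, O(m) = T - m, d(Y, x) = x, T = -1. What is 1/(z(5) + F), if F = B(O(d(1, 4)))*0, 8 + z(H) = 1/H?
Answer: -5/39 ≈ -0.12821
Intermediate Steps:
O(m) = -1 - m
z(H) = -8 + 1/H
F = 0 (F = 23*0 = 0)
1/(z(5) + F) = 1/((-8 + 1/5) + 0) = 1/((-8 + ⅕) + 0) = 1/(-39/5 + 0) = 1/(-39/5) = -5/39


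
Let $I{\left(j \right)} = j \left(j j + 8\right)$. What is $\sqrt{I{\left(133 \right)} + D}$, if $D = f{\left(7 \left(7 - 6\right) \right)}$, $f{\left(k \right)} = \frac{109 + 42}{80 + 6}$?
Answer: $\frac{\sqrt{17407985582}}{86} \approx 1534.2$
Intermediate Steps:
$I{\left(j \right)} = j \left(8 + j^{2}\right)$ ($I{\left(j \right)} = j \left(j^{2} + 8\right) = j \left(8 + j^{2}\right)$)
$f{\left(k \right)} = \frac{151}{86}$
$D = \frac{151}{86} \approx 1.7558$
$\sqrt{I{\left(133 \right)} + D} = \sqrt{133 \left(8 + 133^{2}\right) + \frac{151}{86}} = \sqrt{133 \left(8 + 17689\right) + \frac{151}{86}} = \sqrt{133 \cdot 17697 + \frac{151}{86}} = \sqrt{2353701 + \frac{151}{86}} = \sqrt{\frac{202418437}{86}} = \frac{\sqrt{17407985582}}{86}$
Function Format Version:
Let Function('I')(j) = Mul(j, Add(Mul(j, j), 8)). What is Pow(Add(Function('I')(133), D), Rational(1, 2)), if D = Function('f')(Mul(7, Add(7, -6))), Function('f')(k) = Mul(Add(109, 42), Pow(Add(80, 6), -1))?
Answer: Mul(Rational(1, 86), Pow(17407985582, Rational(1, 2))) ≈ 1534.2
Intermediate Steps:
Function('I')(j) = Mul(j, Add(8, Pow(j, 2))) (Function('I')(j) = Mul(j, Add(Pow(j, 2), 8)) = Mul(j, Add(8, Pow(j, 2))))
Function('f')(k) = Rational(151, 86) (Function('f')(k) = Mul(151, Pow(86, -1)) = Mul(151, Rational(1, 86)) = Rational(151, 86))
D = Rational(151, 86) ≈ 1.7558
Pow(Add(Function('I')(133), D), Rational(1, 2)) = Pow(Add(Mul(133, Add(8, Pow(133, 2))), Rational(151, 86)), Rational(1, 2)) = Pow(Add(Mul(133, Add(8, 17689)), Rational(151, 86)), Rational(1, 2)) = Pow(Add(Mul(133, 17697), Rational(151, 86)), Rational(1, 2)) = Pow(Add(2353701, Rational(151, 86)), Rational(1, 2)) = Pow(Rational(202418437, 86), Rational(1, 2)) = Mul(Rational(1, 86), Pow(17407985582, Rational(1, 2)))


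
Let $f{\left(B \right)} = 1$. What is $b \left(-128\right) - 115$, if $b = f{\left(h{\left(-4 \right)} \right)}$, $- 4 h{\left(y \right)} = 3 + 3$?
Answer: $-243$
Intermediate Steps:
$h{\left(y \right)} = - \frac{3}{2}$ ($h{\left(y \right)} = - \frac{3 + 3}{4} = \left(- \frac{1}{4}\right) 6 = - \frac{3}{2}$)
$b = 1$
$b \left(-128\right) - 115 = 1 \left(-128\right) - 115 = -128 - 115 = -243$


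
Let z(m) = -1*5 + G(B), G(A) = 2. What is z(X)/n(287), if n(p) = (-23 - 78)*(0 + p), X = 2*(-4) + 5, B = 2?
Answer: 3/28987 ≈ 0.00010349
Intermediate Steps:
X = -3 (X = -8 + 5 = -3)
n(p) = -101*p
z(m) = -3 (z(m) = -1*5 + 2 = -5 + 2 = -3)
z(X)/n(287) = -3/((-101*287)) = -3/(-28987) = -3*(-1/28987) = 3/28987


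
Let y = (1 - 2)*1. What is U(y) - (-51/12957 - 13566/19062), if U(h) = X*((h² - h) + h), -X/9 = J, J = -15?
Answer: 1862216773/13721463 ≈ 135.72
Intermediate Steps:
X = 135 (X = -9*(-15) = 135)
y = -1 (y = -1*1 = -1)
U(h) = 135*h² (U(h) = 135*((h² - h) + h) = 135*h²)
U(y) - (-51/12957 - 13566/19062) = 135*(-1)² - (-51/12957 - 13566/19062) = 135*1 - (-51*1/12957 - 13566*1/19062) = 135 - (-17/4319 - 2261/3177) = 135 - 1*(-9819268/13721463) = 135 + 9819268/13721463 = 1862216773/13721463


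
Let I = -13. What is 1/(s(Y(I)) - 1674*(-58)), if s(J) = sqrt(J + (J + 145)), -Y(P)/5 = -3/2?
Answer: 24273/2356714076 - sqrt(10)/2356714076 ≈ 1.0298e-5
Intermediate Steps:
Y(P) = 15/2 (Y(P) = -(-15)/2 = -5*(-3/2) = 15/2)
s(J) = sqrt(145 + 2*J) (s(J) = sqrt(J + (145 + J)) = sqrt(145 + 2*J))
1/(s(Y(I)) - 1674*(-58)) = 1/(sqrt(145 + 2*(15/2)) - 1674*(-58)) = 1/(sqrt(145 + 15) + 97092) = 1/(sqrt(160) + 97092) = 1/(4*sqrt(10) + 97092) = 1/(97092 + 4*sqrt(10))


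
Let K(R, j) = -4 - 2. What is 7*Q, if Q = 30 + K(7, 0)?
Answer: 168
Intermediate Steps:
K(R, j) = -6
Q = 24 (Q = 30 - 6 = 24)
7*Q = 7*24 = 168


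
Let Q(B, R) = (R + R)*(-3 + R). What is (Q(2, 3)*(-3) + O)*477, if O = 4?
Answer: 1908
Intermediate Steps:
Q(B, R) = 2*R*(-3 + R) (Q(B, R) = (2*R)*(-3 + R) = 2*R*(-3 + R))
(Q(2, 3)*(-3) + O)*477 = ((2*3*(-3 + 3))*(-3) + 4)*477 = ((2*3*0)*(-3) + 4)*477 = (0*(-3) + 4)*477 = (0 + 4)*477 = 4*477 = 1908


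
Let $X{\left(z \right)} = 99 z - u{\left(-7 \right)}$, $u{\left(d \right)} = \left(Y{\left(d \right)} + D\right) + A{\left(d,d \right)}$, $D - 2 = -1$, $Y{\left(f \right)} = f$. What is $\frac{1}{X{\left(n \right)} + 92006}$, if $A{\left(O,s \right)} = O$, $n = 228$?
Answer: $\frac{1}{114591} \approx 8.7267 \cdot 10^{-6}$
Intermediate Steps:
$D = 1$ ($D = 2 - 1 = 1$)
$u{\left(d \right)} = 1 + 2 d$ ($u{\left(d \right)} = \left(d + 1\right) + d = \left(1 + d\right) + d = 1 + 2 d$)
$X{\left(z \right)} = 13 + 99 z$ ($X{\left(z \right)} = 99 z - \left(1 + 2 \left(-7\right)\right) = 99 z - \left(1 - 14\right) = 99 z - -13 = 99 z + 13 = 13 + 99 z$)
$\frac{1}{X{\left(n \right)} + 92006} = \frac{1}{\left(13 + 99 \cdot 228\right) + 92006} = \frac{1}{\left(13 + 22572\right) + 92006} = \frac{1}{22585 + 92006} = \frac{1}{114591}$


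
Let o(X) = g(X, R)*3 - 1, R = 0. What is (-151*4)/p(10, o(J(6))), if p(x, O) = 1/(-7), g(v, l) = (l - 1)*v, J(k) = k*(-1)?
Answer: 4228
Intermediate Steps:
J(k) = -k
g(v, l) = v*(-1 + l) (g(v, l) = (-1 + l)*v = v*(-1 + l))
o(X) = -1 - 3*X (o(X) = (X*(-1 + 0))*3 - 1 = (X*(-1))*3 - 1 = -X*3 - 1 = -3*X - 1 = -1 - 3*X)
p(x, O) = -1/7
(-151*4)/p(10, o(J(6))) = (-151*4)/(-1/7) = -604*(-7) = 4228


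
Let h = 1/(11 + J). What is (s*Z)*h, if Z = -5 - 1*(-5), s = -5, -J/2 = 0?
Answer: 0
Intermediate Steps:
J = 0 (J = -2*0 = 0)
Z = 0 (Z = -5 + 5 = 0)
h = 1/11 (h = 1/(11 + 0) = 1/11 ≈ 0.090909)
(s*Z)*h = -5*0*(1/11) = 0*(1/11) = 0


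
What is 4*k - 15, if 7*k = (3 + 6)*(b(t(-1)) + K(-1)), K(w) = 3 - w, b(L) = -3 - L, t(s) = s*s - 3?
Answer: 3/7 ≈ 0.42857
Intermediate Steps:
t(s) = -3 + s**2 (t(s) = s**2 - 3 = -3 + s**2)
k = 27/7 (k = ((3 + 6)*((-3 - (-3 + (-1)**2)) + (3 - 1*(-1))))/7 = (9*((-3 - (-3 + 1)) + (3 + 1)))/7 = (9*((-3 - 1*(-2)) + 4))/7 = (9*((-3 + 2) + 4))/7 = (9*(-1 + 4))/7 = (9*3)/7 = (1/7)*27 = 27/7 ≈ 3.8571)
4*k - 15 = 4*(27/7) - 15 = 108/7 - 15 = 3/7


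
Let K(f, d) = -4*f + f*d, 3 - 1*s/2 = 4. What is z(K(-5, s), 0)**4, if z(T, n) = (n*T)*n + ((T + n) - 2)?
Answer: 614656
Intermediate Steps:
s = -2 (s = 6 - 2*4 = 6 - 8 = -2)
K(f, d) = -4*f + d*f
z(T, n) = -2 + T + n + T*n**2 (z(T, n) = (T*n)*n + (-2 + T + n) = T*n**2 + (-2 + T + n) = -2 + T + n + T*n**2)
z(K(-5, s), 0)**4 = (-2 - 5*(-4 - 2) + 0 - 5*(-4 - 2)*0**2)**4 = (-2 - 5*(-6) + 0 - 5*(-6)*0)**4 = (-2 + 30 + 0 + 30*0)**4 = (-2 + 30 + 0 + 0)**4 = 28**4 = 614656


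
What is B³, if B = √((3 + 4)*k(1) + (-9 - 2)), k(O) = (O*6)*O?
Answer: 31*√31 ≈ 172.60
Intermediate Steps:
k(O) = 6*O² (k(O) = (6*O)*O = 6*O²)
B = √31 (B = √((3 + 4)*(6*1²) + (-9 - 2)) = √(7*(6*1) - 11) = √(7*6 - 11) = √(42 - 11) = √31 ≈ 5.5678)
B³ = (√31)³ = 31*√31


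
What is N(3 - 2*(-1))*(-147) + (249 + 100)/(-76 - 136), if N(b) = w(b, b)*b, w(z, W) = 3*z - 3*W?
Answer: -349/212 ≈ -1.6462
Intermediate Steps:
w(z, W) = -3*W + 3*z
N(b) = 0 (N(b) = (-3*b + 3*b)*b = 0*b = 0)
N(3 - 2*(-1))*(-147) + (249 + 100)/(-76 - 136) = 0*(-147) + (249 + 100)/(-76 - 136) = 0 + 349/(-212) = 0 + 349*(-1/212) = 0 - 349/212 = -349/212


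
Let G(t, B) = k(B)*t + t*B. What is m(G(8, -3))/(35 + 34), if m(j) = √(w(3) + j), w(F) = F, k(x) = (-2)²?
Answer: √11/69 ≈ 0.048067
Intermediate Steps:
k(x) = 4
G(t, B) = 4*t + B*t (G(t, B) = 4*t + t*B = 4*t + B*t)
m(j) = √(3 + j)
m(G(8, -3))/(35 + 34) = √(3 + 8*(4 - 3))/(35 + 34) = √(3 + 8*1)/69 = √(3 + 8)/69 = √11/69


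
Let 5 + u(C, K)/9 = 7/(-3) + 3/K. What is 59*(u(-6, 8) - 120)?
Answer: -86199/8 ≈ -10775.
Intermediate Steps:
u(C, K) = -66 + 27/K (u(C, K) = -45 + 9*(7/(-3) + 3/K) = -45 + 9*(7*(-⅓) + 3/K) = -45 + 9*(-7/3 + 3/K) = -45 + (-21 + 27/K) = -66 + 27/K)
59*(u(-6, 8) - 120) = 59*((-66 + 27/8) - 120) = 59*(-501/8 - 120) = 59*(-1461/8) = -86199/8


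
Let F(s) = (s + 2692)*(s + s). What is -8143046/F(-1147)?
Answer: 4071523/1772115 ≈ 2.2976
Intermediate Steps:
F(s) = 2*s*(2692 + s) (F(s) = (2692 + s)*(2*s) = 2*s*(2692 + s))
-8143046/F(-1147) = -8143046*(-1/(2294*(2692 - 1147))) = -8143046/(2*(-1147)*1545) = -8143046/(-3544230) = -8143046*(-1/3544230) = 4071523/1772115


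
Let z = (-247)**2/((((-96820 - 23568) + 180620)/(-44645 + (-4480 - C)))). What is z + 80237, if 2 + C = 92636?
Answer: -3815739847/60232 ≈ -63351.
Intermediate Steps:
C = 92634 (C = -2 + 92636 = 92634)
z = -8648574831/60232 (z = (-247)**2/((((-96820 - 23568) + 180620)/(-44645 + (-4480 - 1*92634)))) = 61009/(((-120388 + 180620)/(-44645 + (-4480 - 92634)))) = 61009/((60232/(-44645 - 97114))) = 61009/((60232/(-141759))) = 61009/((60232*(-1/141759))) = 61009/(-60232/141759) = 61009*(-141759/60232) = -8648574831/60232 ≈ -1.4359e+5)
z + 80237 = -8648574831/60232 + 80237 = -3815739847/60232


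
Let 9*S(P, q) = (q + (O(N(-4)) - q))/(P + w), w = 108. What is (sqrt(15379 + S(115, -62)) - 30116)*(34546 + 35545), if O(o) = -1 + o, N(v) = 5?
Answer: -2110860556 + 70091*sqrt(6883041511)/669 ≈ -2.1022e+9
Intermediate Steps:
S(P, q) = 4/(9*(108 + P)) (S(P, q) = ((q + ((-1 + 5) - q))/(P + 108))/9 = ((q + (4 - q))/(108 + P))/9 = (4/(108 + P))/9 = 4/(9*(108 + P)))
(sqrt(15379 + S(115, -62)) - 30116)*(34546 + 35545) = (sqrt(15379 + 4/(9*(108 + 115))) - 30116)*(34546 + 35545) = (sqrt(15379 + (4/9)/223) - 30116)*70091 = (sqrt(15379 + (4/9)*(1/223)) - 30116)*70091 = (sqrt(15379 + 4/2007) - 30116)*70091 = (sqrt(30865657/2007) - 30116)*70091 = (sqrt(6883041511)/669 - 30116)*70091 = (-30116 + sqrt(6883041511)/669)*70091 = -2110860556 + 70091*sqrt(6883041511)/669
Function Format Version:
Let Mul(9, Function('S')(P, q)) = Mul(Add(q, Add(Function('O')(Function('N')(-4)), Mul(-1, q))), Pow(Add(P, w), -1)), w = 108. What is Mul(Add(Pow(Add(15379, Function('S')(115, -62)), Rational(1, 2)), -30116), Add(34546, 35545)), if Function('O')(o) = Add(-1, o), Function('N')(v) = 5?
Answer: Add(-2110860556, Mul(Rational(70091, 669), Pow(6883041511, Rational(1, 2)))) ≈ -2.1022e+9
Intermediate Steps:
Function('S')(P, q) = Mul(Rational(4, 9), Pow(Add(108, P), -1)) (Function('S')(P, q) = Mul(Rational(1, 9), Mul(Add(q, Add(Add(-1, 5), Mul(-1, q))), Pow(Add(P, 108), -1))) = Mul(Rational(1, 9), Mul(Add(q, Add(4, Mul(-1, q))), Pow(Add(108, P), -1))) = Mul(Rational(1, 9), Mul(4, Pow(Add(108, P), -1))) = Mul(Rational(4, 9), Pow(Add(108, P), -1)))
Mul(Add(Pow(Add(15379, Function('S')(115, -62)), Rational(1, 2)), -30116), Add(34546, 35545)) = Mul(Add(Pow(Add(15379, Mul(Rational(4, 9), Pow(Add(108, 115), -1))), Rational(1, 2)), -30116), Add(34546, 35545)) = Mul(Add(Pow(Add(15379, Mul(Rational(4, 9), Pow(223, -1))), Rational(1, 2)), -30116), 70091) = Mul(Add(Pow(Add(15379, Mul(Rational(4, 9), Rational(1, 223))), Rational(1, 2)), -30116), 70091) = Mul(Add(Pow(Add(15379, Rational(4, 2007)), Rational(1, 2)), -30116), 70091) = Mul(Add(Pow(Rational(30865657, 2007), Rational(1, 2)), -30116), 70091) = Mul(Add(Mul(Rational(1, 669), Pow(6883041511, Rational(1, 2))), -30116), 70091) = Mul(Add(-30116, Mul(Rational(1, 669), Pow(6883041511, Rational(1, 2)))), 70091) = Add(-2110860556, Mul(Rational(70091, 669), Pow(6883041511, Rational(1, 2))))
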